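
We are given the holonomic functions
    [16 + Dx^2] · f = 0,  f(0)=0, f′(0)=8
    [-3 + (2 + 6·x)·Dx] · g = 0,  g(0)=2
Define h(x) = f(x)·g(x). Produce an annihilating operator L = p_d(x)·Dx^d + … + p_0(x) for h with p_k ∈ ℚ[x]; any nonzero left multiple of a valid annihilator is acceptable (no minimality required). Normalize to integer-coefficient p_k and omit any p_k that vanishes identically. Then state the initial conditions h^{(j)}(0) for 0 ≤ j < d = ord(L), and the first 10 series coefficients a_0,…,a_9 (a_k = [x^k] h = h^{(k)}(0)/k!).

f: a_k = 0, 8, 0, -64/3, 0, 256/15, 0, -2048/315, 0, 4096/2835, …
g: a_k = 2, 3, -9/4, 27/8, -405/64, 1701/128, -15309/512, 72171/1024, -2814669/16384, 14073345/32768, …
Product ⇒ symmetric product L₀, ord ≤ 2.
L = (91 + 384·x + 576·x^2) + (-12 - 36·x)·Dx + (4 + 24·x + 36·x^2)·Dx^2  (order 2).
h: a_k = 0, 16, 24, -182/3, -37, 3781/120, 6841/80, -3137023/20160, 855943/2688, -4801378103/5806080, …
ICs: h(0) = 0, h′(0) = 16.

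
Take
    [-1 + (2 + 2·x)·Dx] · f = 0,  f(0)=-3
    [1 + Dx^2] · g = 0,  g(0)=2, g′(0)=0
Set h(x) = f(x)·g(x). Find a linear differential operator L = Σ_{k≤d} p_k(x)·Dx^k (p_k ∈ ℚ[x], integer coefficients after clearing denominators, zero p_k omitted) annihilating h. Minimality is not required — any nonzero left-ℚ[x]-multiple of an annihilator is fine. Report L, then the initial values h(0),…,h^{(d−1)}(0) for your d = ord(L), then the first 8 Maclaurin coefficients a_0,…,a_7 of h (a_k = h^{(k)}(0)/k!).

L = (7 + 8·x + 4·x^2) + (-4 - 4·x)·Dx + (4 + 8·x + 4·x^2)·Dx^2  (order 2).
h: a_k = -6, -3, 15/4, 9/8, -25/64, -13/128, 349/7680, -401/15360, …
ICs: h(0) = -6, h′(0) = -3.

f: a_k = -3, -3/2, 3/8, -3/16, 15/128, -21/256, 63/1024, -99/2048, …
g: a_k = 2, 0, -1, 0, 1/12, 0, -1/360, 0, …
h₀=f·g: eliminate ⇒ L₀, order ≤ 1·2.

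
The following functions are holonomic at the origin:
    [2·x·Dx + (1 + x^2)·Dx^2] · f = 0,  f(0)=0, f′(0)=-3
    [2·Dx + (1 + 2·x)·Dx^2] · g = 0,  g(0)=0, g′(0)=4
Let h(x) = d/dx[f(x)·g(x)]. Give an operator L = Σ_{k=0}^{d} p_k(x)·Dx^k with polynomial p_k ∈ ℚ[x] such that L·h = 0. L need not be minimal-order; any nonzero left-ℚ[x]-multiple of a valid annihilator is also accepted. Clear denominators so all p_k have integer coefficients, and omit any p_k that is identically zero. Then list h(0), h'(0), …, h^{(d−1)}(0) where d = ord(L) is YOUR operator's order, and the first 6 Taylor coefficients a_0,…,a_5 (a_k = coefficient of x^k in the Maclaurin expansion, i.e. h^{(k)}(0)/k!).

f: a_k = 0, -3, 0, 1, 0, -3/5, …
g: a_k = 0, 4, -4, 16/3, -8, 64/5, …
Product ⇒ symmetric product L₀, ord ≤ 4.
Differentiate: ansatz ord ≤ ord L₀ ⇒ L.
L = (24 + 80·x + 88·x^2 + 240·x^3 + 240·x^4 + 208·x^5 + 16·x^7) + (12 + 80·x + 332·x^2 + 608·x^3 + 880·x^4 + 744·x^5 + 560·x^6 + 24·x^7 + 56·x^8)·Dx + (12 + 52·x + 168·x^2 + 372·x^3 + 516·x^4 + 564·x^5 + 384·x^6 + 276·x^7 + 24·x^8 + 32·x^9)·Dx^2 + (2 + 12·x + 34·x^2 + 64·x^3 + 87·x^4 + 96·x^5 + 84·x^6 + 48·x^7 + 33·x^8 + 4·x^9 + 4·x^10)·Dx^3  (order 3).
h: a_k = 0, -24, 36, -48, 100, -1064/5, …
ICs: h(0) = 0, h′(0) = -24, h′′(0) = 72.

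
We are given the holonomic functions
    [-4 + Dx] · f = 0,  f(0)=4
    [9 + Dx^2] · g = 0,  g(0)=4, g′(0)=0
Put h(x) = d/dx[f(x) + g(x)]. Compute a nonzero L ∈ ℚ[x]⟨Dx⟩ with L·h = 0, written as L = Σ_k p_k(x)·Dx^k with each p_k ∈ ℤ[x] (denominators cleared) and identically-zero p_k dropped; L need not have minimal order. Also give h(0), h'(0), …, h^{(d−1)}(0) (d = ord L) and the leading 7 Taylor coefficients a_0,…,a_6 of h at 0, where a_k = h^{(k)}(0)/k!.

f: a_k = 4, 16, 32, 128/3, 128/3, 512/15, 1024/45, …
g: a_k = 4, 0, -18, 0, 27/2, 0, -81/20, …
Sum ⇒ L₀ = lclm(L_f,L_g) in ℚ(x)⟨Dx⟩.
Derive L from L₀ (diff closure).
L = 36 - 9·Dx + 4·Dx^2 - Dx^3  (order 3).
h: a_k = 16, 28, 128, 674/3, 512/3, 3367/30, 4096/45, …
ICs: h(0) = 16, h′(0) = 28, h′′(0) = 256.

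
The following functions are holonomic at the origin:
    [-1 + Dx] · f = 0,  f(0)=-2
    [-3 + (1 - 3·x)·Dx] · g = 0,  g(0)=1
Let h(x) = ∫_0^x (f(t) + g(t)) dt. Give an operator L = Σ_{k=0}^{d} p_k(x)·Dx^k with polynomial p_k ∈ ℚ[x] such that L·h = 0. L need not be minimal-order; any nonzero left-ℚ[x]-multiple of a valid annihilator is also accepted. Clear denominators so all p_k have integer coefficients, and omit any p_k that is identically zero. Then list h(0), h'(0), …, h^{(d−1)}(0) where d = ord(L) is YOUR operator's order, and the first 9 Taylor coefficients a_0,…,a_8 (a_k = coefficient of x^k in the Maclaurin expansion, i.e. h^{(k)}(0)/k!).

L = (15 + 9·x)·Dx + (-17 - 6·x + 9·x^2)·Dx^2 + (2 - 3·x - 9·x^2)·Dx^3  (order 3).
h: a_k = 0, -1, 1/2, 8/3, 20/3, 971/60, 14579/360, 262439/2520, 5511239/20160, …
ICs: h(0) = 0, h′(0) = -1, h′′(0) = 1.

f: a_k = -2, -2, -1, -1/3, -1/12, -1/60, -1/360, -1/2520, -1/20160, …
g: a_k = 1, 3, 9, 27, 81, 243, 729, 2187, 6561, …
f+g: L₀ = lclm(L_f,L_g), ord ≤ 1+1.
Integrate: L := L₀·Dx.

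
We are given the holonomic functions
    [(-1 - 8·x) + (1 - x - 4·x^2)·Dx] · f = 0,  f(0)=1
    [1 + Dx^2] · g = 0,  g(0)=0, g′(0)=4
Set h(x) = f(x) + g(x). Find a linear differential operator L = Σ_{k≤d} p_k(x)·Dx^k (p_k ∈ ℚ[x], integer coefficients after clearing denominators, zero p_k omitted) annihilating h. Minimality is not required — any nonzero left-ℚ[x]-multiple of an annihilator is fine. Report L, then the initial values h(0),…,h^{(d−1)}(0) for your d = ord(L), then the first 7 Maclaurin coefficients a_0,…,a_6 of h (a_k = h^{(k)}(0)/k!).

L = (55 + 486·x + 553·x^2 + 1488·x^3 + 80·x^4 + 128·x^5) + (-11 - 11·x - 23·x^2 + 169·x^3 + 348·x^4 + 48·x^5 + 64·x^6)·Dx + (55 + 486·x + 553·x^2 + 1488·x^3 + 80·x^4 + 128·x^5)·Dx^2 + (-11 - 11·x - 23·x^2 + 169·x^3 + 348·x^4 + 48·x^5 + 64·x^6)·Dx^3  (order 3).
h: a_k = 1, 5, 5, 25/3, 29, 1951/30, 181, …
ICs: h(0) = 1, h′(0) = 5, h′′(0) = 10.

f: a_k = 1, 1, 5, 9, 29, 65, 181, …
g: a_k = 0, 4, 0, -2/3, 0, 1/30, 0, …
h₀=f+g: left-lcm gives L₀, ord ≤ 3.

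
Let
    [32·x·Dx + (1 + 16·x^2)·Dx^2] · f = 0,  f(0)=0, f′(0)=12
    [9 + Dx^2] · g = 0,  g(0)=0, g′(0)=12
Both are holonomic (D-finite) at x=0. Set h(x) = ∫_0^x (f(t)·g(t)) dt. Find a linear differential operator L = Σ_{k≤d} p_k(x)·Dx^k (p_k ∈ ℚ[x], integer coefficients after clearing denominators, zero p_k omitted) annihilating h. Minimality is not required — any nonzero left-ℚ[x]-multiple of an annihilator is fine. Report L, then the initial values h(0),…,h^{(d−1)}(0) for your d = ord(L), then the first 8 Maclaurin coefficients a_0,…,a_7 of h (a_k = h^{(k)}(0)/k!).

L = (16425 + 696384·x^2 + 2778624·x^4 + 11943936·x^6 + 47775744·x^8)·Dx + (23616·x + 543744·x^3 + 3981312·x^5 + 21233664·x^7)·Dx^2 + (2050 + 87168·x^2 + 470016·x^4 + 2654208·x^6 + 10616832·x^8)·Dx^3 + (2624·x + 60416·x^3 + 442368·x^5 + 2359296·x^7)·Dx^4 + (25 + 1088·x^2 + 17920·x^4 + 147456·x^6 + 589824·x^8)·Dx^5  (order 5).
h: a_k = 0, 0, 0, 48, 0, -984/5, 0, 8622/7, …
ICs: h(0) = 0, h′(0) = 0, h′′(0) = 0, h′′′(0) = 288, h′′′′(0) = 0.

f: a_k = 0, 12, 0, -64, 0, 3072/5, 0, -49152/7, …
g: a_k = 0, 12, 0, -18, 0, 81/10, 0, -243/140, …
Product ⇒ symmetric product L₀, ord ≤ 4.
Integrate: L := L₀·Dx.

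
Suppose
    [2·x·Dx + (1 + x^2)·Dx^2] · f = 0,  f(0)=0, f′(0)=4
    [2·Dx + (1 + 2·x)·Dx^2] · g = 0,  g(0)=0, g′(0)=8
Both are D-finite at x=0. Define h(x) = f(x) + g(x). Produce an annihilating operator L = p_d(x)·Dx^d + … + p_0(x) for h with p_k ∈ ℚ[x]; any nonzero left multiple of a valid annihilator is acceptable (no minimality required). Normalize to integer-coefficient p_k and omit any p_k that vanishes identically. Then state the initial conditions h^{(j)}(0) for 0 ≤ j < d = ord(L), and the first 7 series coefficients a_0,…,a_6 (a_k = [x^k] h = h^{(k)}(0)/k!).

f: a_k = 0, 4, 0, -4/3, 0, 4/5, 0, …
g: a_k = 0, 8, -8, 32/3, -16, 128/5, -128/3, …
h₀=f+g: left-lcm gives L₀, ord ≤ 4.
L = (-2 - 12·x + 6·x^2 + 4·x^3)·Dx + (-5 - 4·x - 9·x^2 + 12·x^3 + 8·x^4)·Dx^2 + (-1 - x + 2·x^2 + x^3 + 3·x^4 + 2·x^5)·Dx^3  (order 3).
h: a_k = 0, 12, -8, 28/3, -16, 132/5, -128/3, …
ICs: h(0) = 0, h′(0) = 12, h′′(0) = -16.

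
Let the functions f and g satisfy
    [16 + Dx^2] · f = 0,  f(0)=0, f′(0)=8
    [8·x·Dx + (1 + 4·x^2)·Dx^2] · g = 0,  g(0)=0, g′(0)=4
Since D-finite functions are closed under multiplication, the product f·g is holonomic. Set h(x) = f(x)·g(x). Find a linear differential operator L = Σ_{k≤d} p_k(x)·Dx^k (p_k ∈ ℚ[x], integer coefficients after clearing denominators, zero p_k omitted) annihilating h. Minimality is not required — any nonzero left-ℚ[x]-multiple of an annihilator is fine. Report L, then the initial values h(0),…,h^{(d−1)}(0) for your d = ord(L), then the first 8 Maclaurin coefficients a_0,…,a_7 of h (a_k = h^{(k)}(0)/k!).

L = (2560 + 29696·x^2 + 118784·x^4 + 262144·x^6 + 262144·x^8) + (1536·x + 14336·x^3 + 49152·x^5 + 65536·x^7)·Dx + (240 + 3008·x^2 + 13824·x^4 + 32768·x^6 + 32768·x^8)·Dx^2 + (96·x + 896·x^3 + 3072·x^5 + 4096·x^7)·Dx^3 + (5 + 72·x^2 + 400·x^4 + 1024·x^6 + 1024·x^8)·Dx^4  (order 4).
h: a_k = 0, 0, 32, 0, -128, 0, 2560/9, 0, …
ICs: h(0) = 0, h′(0) = 0, h′′(0) = 64, h′′′(0) = 0.

f: a_k = 0, 8, 0, -64/3, 0, 256/15, 0, -2048/315, …
g: a_k = 0, 4, 0, -16/3, 0, 64/5, 0, -256/7, …
f·g: L₀ = L_f ⊗_s L_g, ord ≤ 2·2.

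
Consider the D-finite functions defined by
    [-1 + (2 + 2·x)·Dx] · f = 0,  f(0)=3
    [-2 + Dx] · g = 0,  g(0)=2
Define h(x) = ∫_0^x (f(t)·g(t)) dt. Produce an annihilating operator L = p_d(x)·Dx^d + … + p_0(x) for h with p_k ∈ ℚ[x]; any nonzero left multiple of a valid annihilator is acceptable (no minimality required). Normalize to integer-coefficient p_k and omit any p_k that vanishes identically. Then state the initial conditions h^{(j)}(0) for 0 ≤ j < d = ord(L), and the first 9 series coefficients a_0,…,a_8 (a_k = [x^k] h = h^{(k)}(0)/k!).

L = (-5 - 4·x)·Dx + (2 + 2·x)·Dx^2  (order 2).
h: a_k = 0, 6, 15/2, 23/4, 103/32, 449/320, 1949/3840, 1643/10752, 36047/860160, …
ICs: h(0) = 0, h′(0) = 6.

f: a_k = 3, 3/2, -3/8, 3/16, -15/128, 21/256, -63/1024, 99/2048, -1287/32768, …
g: a_k = 2, 4, 4, 8/3, 4/3, 8/15, 8/45, 16/315, 4/315, …
h₀=f·g: eliminate ⇒ L₀, order ≤ 1·1.
∫: right-multiply L₀ by Dx.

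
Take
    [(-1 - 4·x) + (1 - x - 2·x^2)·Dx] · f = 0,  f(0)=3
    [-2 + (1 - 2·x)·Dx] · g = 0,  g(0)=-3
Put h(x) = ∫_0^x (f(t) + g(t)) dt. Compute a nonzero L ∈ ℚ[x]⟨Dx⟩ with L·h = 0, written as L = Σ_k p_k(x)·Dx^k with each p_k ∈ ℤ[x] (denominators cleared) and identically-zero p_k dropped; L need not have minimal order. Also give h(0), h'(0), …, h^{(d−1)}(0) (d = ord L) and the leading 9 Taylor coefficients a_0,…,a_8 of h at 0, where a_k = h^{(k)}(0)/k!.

f: a_k = 3, 3, 9, 15, 33, 63, 129, 255, 513, …
g: a_k = -3, -6, -12, -24, -48, -96, -192, -384, -768, …
L₀ := lclm(L_f,L_g); ord L₀ ≤ 1+1.
h=∫h₀ ⇒ L = L₀·Dx.
L = -4·Dx + (-2 - 8·x)·Dx^2 + (1 - x - 2·x^2)·Dx^3  (order 3).
h: a_k = 0, 0, -3/2, -1, -9/4, -3, -11/2, -9, -129/8, …
ICs: h(0) = 0, h′(0) = 0, h′′(0) = -3.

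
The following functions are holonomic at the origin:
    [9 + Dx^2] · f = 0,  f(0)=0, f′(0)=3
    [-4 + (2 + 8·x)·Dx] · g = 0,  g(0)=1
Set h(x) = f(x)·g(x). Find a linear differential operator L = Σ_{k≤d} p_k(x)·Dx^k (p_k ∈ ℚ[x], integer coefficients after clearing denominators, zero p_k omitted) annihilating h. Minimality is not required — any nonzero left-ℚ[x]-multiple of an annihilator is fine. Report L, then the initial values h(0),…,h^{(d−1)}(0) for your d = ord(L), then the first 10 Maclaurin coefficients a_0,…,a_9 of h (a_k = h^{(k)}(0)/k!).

f: a_k = 0, 3, 0, -9/2, 0, 81/40, 0, -243/560, 0, 243/4480, …
g: a_k = 1, 2, -2, 4, -10, 28, -84, 264, -858, 2860, …
h₀=f·g: eliminate ⇒ L₀, order ≤ 2·1.
L = (21 + 72·x + 144·x^2) + (-4 - 16·x)·Dx + (1 + 8·x + 16·x^2)·Dx^2  (order 2).
h: a_k = 0, 3, 6, -21/2, 3, -759/40, 1401/20, -118431/560, 37701/56, -9924669/4480, …
ICs: h(0) = 0, h′(0) = 3.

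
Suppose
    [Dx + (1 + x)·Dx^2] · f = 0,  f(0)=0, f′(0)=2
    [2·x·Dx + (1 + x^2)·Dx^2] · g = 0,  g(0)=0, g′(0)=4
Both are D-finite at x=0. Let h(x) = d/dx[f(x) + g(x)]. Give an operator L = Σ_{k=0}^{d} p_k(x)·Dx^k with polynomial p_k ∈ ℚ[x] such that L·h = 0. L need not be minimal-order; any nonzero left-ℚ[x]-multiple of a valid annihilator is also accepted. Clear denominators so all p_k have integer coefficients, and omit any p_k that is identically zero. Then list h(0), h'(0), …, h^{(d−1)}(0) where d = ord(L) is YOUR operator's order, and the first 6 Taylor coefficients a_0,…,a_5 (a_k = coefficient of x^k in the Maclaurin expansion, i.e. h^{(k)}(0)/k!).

L = (-2 - 6·x + 6·x^2 + 2·x^3) + (-4 - 4·x + 12·x^3 + 4·x^4)·Dx + (-1 + x + 2·x^2 + 2·x^3 + 3·x^4 + x^5)·Dx^2  (order 2).
h: a_k = 6, -2, -2, -2, 6, -2, …
ICs: h(0) = 6, h′(0) = -2.

f: a_k = 0, 2, -1, 2/3, -1/2, 2/5, …
g: a_k = 0, 4, 0, -4/3, 0, 4/5, …
h₀=f+g: left-lcm gives L₀, ord ≤ 4.
h=h₀': d/dx-closure on L₀ ⇒ L.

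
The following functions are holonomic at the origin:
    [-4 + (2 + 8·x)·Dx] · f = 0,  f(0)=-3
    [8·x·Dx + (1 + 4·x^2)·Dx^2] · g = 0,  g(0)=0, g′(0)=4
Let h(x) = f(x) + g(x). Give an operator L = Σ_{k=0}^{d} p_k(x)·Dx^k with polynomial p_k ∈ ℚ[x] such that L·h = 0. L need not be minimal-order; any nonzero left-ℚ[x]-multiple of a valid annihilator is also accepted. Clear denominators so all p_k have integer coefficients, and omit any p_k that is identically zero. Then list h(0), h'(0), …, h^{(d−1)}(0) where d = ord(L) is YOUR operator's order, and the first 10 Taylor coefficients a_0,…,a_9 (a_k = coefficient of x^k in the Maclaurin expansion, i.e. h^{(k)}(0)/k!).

f: a_k = -3, -6, 6, -12, 30, -84, 252, -792, 2574, -8580, …
g: a_k = 0, 4, 0, -16/3, 0, 64/5, 0, -256/7, 0, 1024/9, …
f+g: L₀ = lclm(L_f,L_g), ord ≤ 1+2.
L = (-8 - 80·x + 96·x^2 + 192·x^3)·Dx + (-10 - 32·x - 64·x^2 + 384·x^3 + 672·x^4)·Dx^2 + (-1 + 24·x^2 + 48·x^3 + 112·x^4 + 192·x^5)·Dx^3  (order 3).
h: a_k = -3, -2, 6, -52/3, 30, -356/5, 252, -5800/7, 2574, -76196/9, …
ICs: h(0) = -3, h′(0) = -2, h′′(0) = 12.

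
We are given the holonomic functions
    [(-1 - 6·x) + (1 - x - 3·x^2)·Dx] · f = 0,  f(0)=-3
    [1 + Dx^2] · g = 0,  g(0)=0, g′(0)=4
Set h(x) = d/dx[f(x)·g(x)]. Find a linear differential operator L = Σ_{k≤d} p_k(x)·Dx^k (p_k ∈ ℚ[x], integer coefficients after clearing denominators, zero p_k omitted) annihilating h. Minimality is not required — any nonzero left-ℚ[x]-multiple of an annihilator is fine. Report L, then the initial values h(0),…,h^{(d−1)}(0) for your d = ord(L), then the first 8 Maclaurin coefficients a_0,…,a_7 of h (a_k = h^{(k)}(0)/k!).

f: a_k = -3, -3, -12, -21, -57, -120, -291, -651, …
g: a_k = 0, 4, 0, -2/3, 0, 1/30, 0, -1/1260, …
Product ⇒ symmetric product L₀, ord ≤ 2.
h₀' ⇒ L via d/dx closure of L₀.
L = (83 - 2·x - 5·x^2 + 6·x^3 + 9·x^4) + (16 + 98·x + 18·x^2 + 36·x^3)·Dx + (-5 + 4·x + 13·x^2 + 6·x^3 + 9·x^4)·Dx^2  (order 2).
h: a_k = -12, -24, -138, -328, -2201/2, -13983/5, -473087/60, -2120746/105, …
ICs: h(0) = -12, h′(0) = -24.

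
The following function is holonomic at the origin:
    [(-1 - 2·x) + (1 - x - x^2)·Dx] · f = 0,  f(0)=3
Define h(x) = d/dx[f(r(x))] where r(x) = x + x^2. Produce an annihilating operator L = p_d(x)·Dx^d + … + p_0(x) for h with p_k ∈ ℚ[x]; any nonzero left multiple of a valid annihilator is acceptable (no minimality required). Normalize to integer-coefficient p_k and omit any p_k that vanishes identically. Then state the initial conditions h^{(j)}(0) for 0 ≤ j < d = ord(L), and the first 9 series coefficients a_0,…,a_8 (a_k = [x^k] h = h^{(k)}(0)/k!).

f: a_k = 3, 3, 6, 9, 15, 24, 39, 63, 102, …
Substitute x→r, Dx→(1/r')Dx; clear ⇒ L₀.
h₀' ⇒ L via d/dx closure of L₀.
L = (6 + 24·x + 48·x^2 + 68·x^3 + 84·x^4 + 60·x^5 + 20·x^6) + (-1 - 3·x + 12·x^3 + 25·x^4 + 24·x^5 + 14·x^6 + 4·x^7)·Dx  (order 1).
h: a_k = 3, 18, 63, 192, 555, 1548, 4179, 11064, 28836, …
ICs: h(0) = 3.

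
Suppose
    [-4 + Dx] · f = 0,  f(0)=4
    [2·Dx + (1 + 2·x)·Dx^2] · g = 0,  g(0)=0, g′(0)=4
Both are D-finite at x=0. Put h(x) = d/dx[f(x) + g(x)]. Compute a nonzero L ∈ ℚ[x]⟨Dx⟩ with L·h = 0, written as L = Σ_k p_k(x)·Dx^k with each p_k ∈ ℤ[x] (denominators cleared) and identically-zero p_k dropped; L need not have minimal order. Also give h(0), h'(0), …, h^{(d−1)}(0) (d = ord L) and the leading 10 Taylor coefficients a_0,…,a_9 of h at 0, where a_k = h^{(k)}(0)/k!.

L = (-32 - 32·x) + (-4 - 32·x - 32·x^2)·Dx + (3 + 10·x + 8·x^2)·Dx^2  (order 2).
h: a_k = 20, 56, 144, 416/3, 704/3, 128/15, 15616/45, -144896/315, 330752/315, -5773312/2835, …
ICs: h(0) = 20, h′(0) = 56.

f: a_k = 4, 16, 32, 128/3, 128/3, 512/15, 1024/45, 4096/315, 2048/315, 8192/2835, …
g: a_k = 0, 4, -4, 16/3, -8, 64/5, -64/3, 256/7, -64, 1024/9, …
Sum ⇒ L₀ = lclm(L_f,L_g) in ℚ(x)⟨Dx⟩.
h₀' ⇒ L via d/dx closure of L₀.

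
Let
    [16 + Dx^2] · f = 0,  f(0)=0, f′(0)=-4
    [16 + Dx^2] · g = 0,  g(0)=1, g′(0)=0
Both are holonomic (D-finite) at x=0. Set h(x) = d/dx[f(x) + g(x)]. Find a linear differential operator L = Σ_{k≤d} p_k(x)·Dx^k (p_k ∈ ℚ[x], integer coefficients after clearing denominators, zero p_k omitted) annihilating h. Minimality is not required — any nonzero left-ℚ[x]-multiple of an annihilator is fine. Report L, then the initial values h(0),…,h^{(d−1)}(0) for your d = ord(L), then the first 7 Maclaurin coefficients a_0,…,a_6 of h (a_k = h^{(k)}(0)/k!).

f: a_k = 0, -4, 0, 32/3, 0, -128/15, 0, …
g: a_k = 1, 0, -8, 0, 32/3, 0, -256/45, …
h₀=f+g: left-lcm gives L₀, ord ≤ 4.
h₀' ⇒ L via d/dx closure of L₀.
L = 16 + Dx^2  (order 2).
h: a_k = -4, -16, 32, 128/3, -128/3, -512/15, 1024/45, …
ICs: h(0) = -4, h′(0) = -16.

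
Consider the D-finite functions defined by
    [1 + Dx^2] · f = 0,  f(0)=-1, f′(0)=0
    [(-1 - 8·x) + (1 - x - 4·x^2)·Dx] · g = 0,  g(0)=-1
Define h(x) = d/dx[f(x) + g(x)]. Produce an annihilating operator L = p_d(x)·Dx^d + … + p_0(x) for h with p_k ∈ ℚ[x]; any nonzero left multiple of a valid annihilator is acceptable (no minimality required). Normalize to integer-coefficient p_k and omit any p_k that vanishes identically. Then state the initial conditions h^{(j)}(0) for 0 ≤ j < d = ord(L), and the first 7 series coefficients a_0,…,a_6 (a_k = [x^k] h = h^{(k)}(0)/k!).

f: a_k = -1, 0, 1/2, 0, -1/24, 0, 1/720, …
g: a_k = -1, -1, -5, -9, -29, -65, -181, …
L₀ := lclm(L_f,L_g); ord L₀ ≤ 2+1.
Differentiate: ansatz ord ≤ ord L₀ ⇒ L.
L = (706 + 4324·x + 19178·x^2 + 15080·x^3 + 30400·x^4 + 1152·x^5 + 1536·x^6) + (-55 - 431·x + 153·x^2 + 1009·x^3 + 3620·x^4 + 5904·x^5 + 448·x^6 + 512·x^7)·Dx + (706 + 4324·x + 19178·x^2 + 15080·x^3 + 30400·x^4 + 1152·x^5 + 1536·x^6)·Dx^2 + (-55 - 431·x + 153·x^2 + 1009·x^3 + 3620·x^4 + 5904·x^5 + 448·x^6 + 512·x^7)·Dx^3  (order 3).
h: a_k = -1, -9, -27, -697/6, -325, -130319/120, -3087, …
ICs: h(0) = -1, h′(0) = -9, h′′(0) = -54.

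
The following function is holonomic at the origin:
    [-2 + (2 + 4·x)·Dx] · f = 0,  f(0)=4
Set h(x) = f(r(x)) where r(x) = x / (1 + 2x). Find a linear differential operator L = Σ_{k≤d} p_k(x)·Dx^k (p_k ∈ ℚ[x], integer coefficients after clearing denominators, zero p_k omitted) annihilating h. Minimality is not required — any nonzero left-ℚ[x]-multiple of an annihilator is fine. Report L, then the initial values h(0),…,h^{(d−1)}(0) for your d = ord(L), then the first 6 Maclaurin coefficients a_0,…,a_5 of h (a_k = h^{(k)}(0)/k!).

f: a_k = 4, 4, -2, 2, -5/2, 7/2, …
Change of var in L_f (x↦r) gives L₀.
L = -1 + (1 + 6·x + 8·x^2)·Dx  (order 1).
h: a_k = 4, 4, -10, 26, -141/2, 399/2, …
ICs: h(0) = 4.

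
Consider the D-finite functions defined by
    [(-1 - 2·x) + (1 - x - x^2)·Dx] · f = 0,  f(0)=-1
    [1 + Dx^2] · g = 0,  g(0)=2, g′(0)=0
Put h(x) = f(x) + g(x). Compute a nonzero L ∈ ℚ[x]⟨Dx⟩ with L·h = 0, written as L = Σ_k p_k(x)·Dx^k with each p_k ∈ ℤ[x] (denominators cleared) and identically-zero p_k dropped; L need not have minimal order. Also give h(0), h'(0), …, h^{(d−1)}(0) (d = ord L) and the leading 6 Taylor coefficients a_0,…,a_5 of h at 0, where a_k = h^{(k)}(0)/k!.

f: a_k = -1, -1, -2, -3, -5, -8, …
g: a_k = 2, 0, -1, 0, 1/12, 0, …
Sum ⇒ L₀ = lclm(L_f,L_g) in ℚ(x)⟨Dx⟩.
L = (19 + 48·x + 31·x^2 + 24·x^3 + 5·x^4 + 2·x^5) + (-5 + x + 4·x^2 + 7·x^3 + 6·x^4 + 3·x^5 + x^6)·Dx + (19 + 48·x + 31·x^2 + 24·x^3 + 5·x^4 + 2·x^5)·Dx^2 + (-5 + x + 4·x^2 + 7·x^3 + 6·x^4 + 3·x^5 + x^6)·Dx^3  (order 3).
h: a_k = 1, -1, -3, -3, -59/12, -8, …
ICs: h(0) = 1, h′(0) = -1, h′′(0) = -6.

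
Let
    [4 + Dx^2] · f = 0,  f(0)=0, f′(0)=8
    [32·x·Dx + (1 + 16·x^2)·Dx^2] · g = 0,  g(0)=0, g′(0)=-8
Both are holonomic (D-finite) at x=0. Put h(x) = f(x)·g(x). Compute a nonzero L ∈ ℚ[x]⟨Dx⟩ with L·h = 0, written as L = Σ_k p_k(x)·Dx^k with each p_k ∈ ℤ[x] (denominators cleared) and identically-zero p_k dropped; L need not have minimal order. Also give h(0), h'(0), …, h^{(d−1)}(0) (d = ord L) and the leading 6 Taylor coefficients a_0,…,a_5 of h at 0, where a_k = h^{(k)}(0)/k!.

f: a_k = 0, 8, 0, -16/3, 0, 16/15, …
g: a_k = 0, -8, 0, 128/3, 0, -2048/5, …
Sym-product of L_f,L_g gives L₀ (≤ ord 4).
L = (1360 + 60416·x^2 + 106496·x^4 + 262144·x^6 + 1048576·x^8) + (2304·x + 45056·x^3 + 196608·x^5 + 1048576·x^7)·Dx + (360 + 15872·x^2 + 36864·x^4 + 131072·x^6 + 524288·x^8)·Dx^2 + (576·x + 11264·x^3 + 49152·x^5 + 262144·x^7)·Dx^3 + (5 + 192·x^2 + 2560·x^4 + 16384·x^6 + 65536·x^8)·Dx^4  (order 4).
h: a_k = 0, 0, -64, 0, 384, 0, …
ICs: h(0) = 0, h′(0) = 0, h′′(0) = -128, h′′′(0) = 0.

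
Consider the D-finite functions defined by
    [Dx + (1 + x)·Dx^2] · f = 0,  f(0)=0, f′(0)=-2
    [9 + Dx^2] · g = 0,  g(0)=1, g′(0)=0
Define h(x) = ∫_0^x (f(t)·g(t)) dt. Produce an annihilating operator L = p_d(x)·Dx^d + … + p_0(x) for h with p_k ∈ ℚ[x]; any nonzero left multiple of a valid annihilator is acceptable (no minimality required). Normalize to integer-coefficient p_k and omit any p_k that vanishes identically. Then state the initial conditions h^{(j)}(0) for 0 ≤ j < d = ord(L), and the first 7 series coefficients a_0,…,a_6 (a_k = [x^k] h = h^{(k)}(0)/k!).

L = (2493 + 10854·x + 17091·x^2 + 11664·x^3 + 2916·x^4)·Dx + (612 + 1908·x + 1944·x^2 + 648·x^3)·Dx^2 + (592 + 2484·x + 3834·x^2 + 2592·x^3 + 648·x^4)·Dx^3 + (68 + 212·x + 216·x^2 + 72·x^3)·Dx^4 + (35 + 142·x + 215·x^2 + 144·x^3 + 36·x^4)·Dx^5  (order 5).
h: a_k = 0, 0, -1, 1/3, 25/12, -4/5, -83/120, …
ICs: h(0) = 0, h′(0) = 0, h′′(0) = -2, h′′′(0) = 2, h′′′′(0) = 50.

f: a_k = 0, -2, 1, -2/3, 1/2, -2/5, 1/3, …
g: a_k = 1, 0, -9/2, 0, 27/8, 0, -81/80, …
f·g: L₀ = L_f ⊗_s L_g, ord ≤ 2·2.
h=∫₀ˣh₀: take L = L₀·Dx.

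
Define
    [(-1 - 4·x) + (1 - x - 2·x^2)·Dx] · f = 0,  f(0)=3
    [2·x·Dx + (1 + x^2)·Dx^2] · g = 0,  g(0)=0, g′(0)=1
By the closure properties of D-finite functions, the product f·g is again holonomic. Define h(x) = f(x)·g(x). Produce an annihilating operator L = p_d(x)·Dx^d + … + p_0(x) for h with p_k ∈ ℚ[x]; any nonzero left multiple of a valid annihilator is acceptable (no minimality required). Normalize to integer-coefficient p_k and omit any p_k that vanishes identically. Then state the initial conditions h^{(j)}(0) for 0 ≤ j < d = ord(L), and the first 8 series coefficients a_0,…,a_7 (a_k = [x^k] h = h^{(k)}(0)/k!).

L = (4 + 2·x + 12·x^2) + (2 + 6·x + 4·x^2 + 12·x^3)·Dx + (-1 + x + x^2 + x^3 + 2·x^4)·Dx^2  (order 2).
h: a_k = 0, 3, 3, 8, 14, 153/5, 293/5, 4178/35, …
ICs: h(0) = 0, h′(0) = 3.

f: a_k = 3, 3, 9, 15, 33, 63, 129, 255, …
g: a_k = 0, 1, 0, -1/3, 0, 1/5, 0, -1/7, …
Product ⇒ symmetric product L₀, ord ≤ 2.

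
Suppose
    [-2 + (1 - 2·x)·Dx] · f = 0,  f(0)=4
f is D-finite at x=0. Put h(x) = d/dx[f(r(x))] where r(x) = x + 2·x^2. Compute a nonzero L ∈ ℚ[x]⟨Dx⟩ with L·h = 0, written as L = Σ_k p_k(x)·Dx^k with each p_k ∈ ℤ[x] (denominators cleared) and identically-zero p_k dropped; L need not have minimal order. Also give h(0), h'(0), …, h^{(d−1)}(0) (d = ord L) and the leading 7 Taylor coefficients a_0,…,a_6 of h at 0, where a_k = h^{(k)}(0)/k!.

f: a_k = 4, 8, 16, 32, 64, 128, 256, …
f∘r: x↦r, Dx↦Dx/r' in L_f ⇒ L₀.
Differentiate: ansatz ord ≤ ord L₀ ⇒ L.
L = (8 + 24·x + 48·x^2) + (-1 - 2·x + 12·x^2 + 16·x^3)·Dx  (order 1).
h: a_k = 8, 64, 288, 1280, 5120, 19968, 75264, …
ICs: h(0) = 8.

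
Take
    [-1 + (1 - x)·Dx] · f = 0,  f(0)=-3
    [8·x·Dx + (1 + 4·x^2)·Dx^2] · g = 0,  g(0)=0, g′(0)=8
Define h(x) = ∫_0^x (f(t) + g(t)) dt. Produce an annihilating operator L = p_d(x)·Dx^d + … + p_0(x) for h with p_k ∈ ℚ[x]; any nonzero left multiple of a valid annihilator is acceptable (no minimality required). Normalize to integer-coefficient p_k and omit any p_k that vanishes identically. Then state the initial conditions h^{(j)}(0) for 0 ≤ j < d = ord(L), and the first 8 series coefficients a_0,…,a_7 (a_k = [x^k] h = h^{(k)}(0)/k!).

f: a_k = -3, -3, -3, -3, -3, -3, -3, -3, …
g: a_k = 0, 8, 0, -32/3, 0, 128/5, 0, -512/7, …
Weyl lclm of L_f,L_g ⇒ L₀ (ord ≤ 3).
h=∫₀ˣh₀: take L = L₀·Dx.
L = (-8 + 32·x + 96·x^2)·Dx^2 + (7 - 8·x - 20·x^2 + 96·x^3)·Dx^3 + (-1 - 3·x - 12·x^3 + 16·x^4)·Dx^4  (order 4).
h: a_k = 0, -3, 5/2, -1, -41/12, -3/5, 113/30, -3/7, …
ICs: h(0) = 0, h′(0) = -3, h′′(0) = 5, h′′′(0) = -6.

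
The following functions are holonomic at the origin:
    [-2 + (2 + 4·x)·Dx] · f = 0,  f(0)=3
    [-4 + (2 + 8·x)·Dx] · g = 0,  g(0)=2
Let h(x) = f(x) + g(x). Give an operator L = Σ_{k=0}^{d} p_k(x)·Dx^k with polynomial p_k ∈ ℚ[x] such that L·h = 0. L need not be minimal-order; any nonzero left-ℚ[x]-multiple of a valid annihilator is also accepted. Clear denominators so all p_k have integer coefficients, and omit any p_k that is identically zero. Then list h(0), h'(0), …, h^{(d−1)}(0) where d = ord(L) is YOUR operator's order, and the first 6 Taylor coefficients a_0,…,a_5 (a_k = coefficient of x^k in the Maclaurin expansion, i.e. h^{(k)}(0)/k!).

L = -2 + (3 + 8·x)·Dx + (1 + 6·x + 8·x^2)·Dx^2  (order 2).
h: a_k = 5, 7, -11/2, 19/2, -175/8, 469/8, …
ICs: h(0) = 5, h′(0) = 7.

f: a_k = 3, 3, -3/2, 3/2, -15/8, 21/8, …
g: a_k = 2, 4, -4, 8, -20, 56, …
Weyl lclm of L_f,L_g ⇒ L₀ (ord ≤ 2).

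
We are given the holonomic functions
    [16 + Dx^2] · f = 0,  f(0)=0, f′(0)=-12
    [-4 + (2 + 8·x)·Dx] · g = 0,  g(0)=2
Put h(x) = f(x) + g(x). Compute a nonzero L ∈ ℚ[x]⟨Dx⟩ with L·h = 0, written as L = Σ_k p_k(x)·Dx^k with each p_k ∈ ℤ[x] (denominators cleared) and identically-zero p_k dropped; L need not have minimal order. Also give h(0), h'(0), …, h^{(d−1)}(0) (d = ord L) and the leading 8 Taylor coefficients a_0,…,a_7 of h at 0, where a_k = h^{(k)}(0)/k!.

f: a_k = 0, -12, 0, 32, 0, -128/5, 0, 1024/105, …
g: a_k = 2, 4, -4, 8, -20, 56, -168, 528, …
Weyl lclm of L_f,L_g ⇒ L₀ (ord ≤ 3).
L = (-224 - 1024·x - 2048·x^2) + (48 + 704·x + 3072·x^2 + 4096·x^3)·Dx + (-14 - 64·x - 128·x^2)·Dx^2 + (3 + 44·x + 192·x^2 + 256·x^3)·Dx^3  (order 3).
h: a_k = 2, -8, -4, 40, -20, 152/5, -168, 56464/105, …
ICs: h(0) = 2, h′(0) = -8, h′′(0) = -8.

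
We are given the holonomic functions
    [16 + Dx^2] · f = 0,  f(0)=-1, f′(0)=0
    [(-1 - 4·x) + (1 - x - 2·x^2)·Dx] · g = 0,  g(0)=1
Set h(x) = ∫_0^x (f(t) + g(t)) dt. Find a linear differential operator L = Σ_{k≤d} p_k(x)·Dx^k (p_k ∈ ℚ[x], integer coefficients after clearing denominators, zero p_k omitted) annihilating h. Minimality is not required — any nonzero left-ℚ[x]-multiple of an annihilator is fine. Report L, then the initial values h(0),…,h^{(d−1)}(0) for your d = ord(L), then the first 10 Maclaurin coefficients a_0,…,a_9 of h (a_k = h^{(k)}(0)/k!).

L = (-368 - 1408·x + 256·x^2 - 512·x^3 - 2560·x^4 - 2048·x^5)·Dx + (176 - 336·x - 384·x^2 + 1024·x^3 + 384·x^4 - 1536·x^5 - 1024·x^6)·Dx^2 + (-23 - 88·x + 16·x^2 - 32·x^3 - 160·x^4 - 128·x^5)·Dx^3 + (11 - 21·x - 24·x^2 + 64·x^3 + 24·x^4 - 96·x^5 - 64·x^6)·Dx^4  (order 4).
h: a_k = 0, 0, 1/2, 11/3, 5/4, 1/15, 7/2, 313/45, 85/8, 53353/2835, …
ICs: h(0) = 0, h′(0) = 0, h′′(0) = 1, h′′′(0) = 22.

f: a_k = -1, 0, 8, 0, -32/3, 0, 256/45, 0, -512/315, 0, …
g: a_k = 1, 1, 3, 5, 11, 21, 43, 85, 171, 341, …
f+g: L₀ = lclm(L_f,L_g), ord ≤ 2+1.
∫: right-multiply L₀ by Dx.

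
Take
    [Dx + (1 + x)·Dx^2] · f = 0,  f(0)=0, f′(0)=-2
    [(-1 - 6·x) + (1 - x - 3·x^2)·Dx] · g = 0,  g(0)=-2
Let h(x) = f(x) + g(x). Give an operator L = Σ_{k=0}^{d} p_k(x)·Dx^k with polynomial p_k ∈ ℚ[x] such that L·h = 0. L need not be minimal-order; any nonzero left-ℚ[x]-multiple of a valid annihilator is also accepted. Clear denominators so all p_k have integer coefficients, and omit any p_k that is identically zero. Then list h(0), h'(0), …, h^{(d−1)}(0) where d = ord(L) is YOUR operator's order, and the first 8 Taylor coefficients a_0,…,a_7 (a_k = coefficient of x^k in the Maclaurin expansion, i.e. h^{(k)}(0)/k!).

f: a_k = 0, -2, 1, -2/3, 1/2, -2/5, 1/3, -2/7, …
g: a_k = -2, -2, -8, -14, -38, -80, -194, -434, …
f+g: L₀ = lclm(L_f,L_g), ord ≤ 2+1.
L = (-58 - 350·x - 636·x^2 - 756·x^3 - 324·x^4)·Dx + (-40 - 364·x - 976·x^2 - 1632·x^3 - 1530·x^4 - 540·x^5)·Dx^2 + (9 + 31·x + 27·x^2 - 115·x^3 - 345·x^4 - 333·x^5 - 108·x^6)·Dx^3  (order 3).
h: a_k = -2, -4, -7, -44/3, -75/2, -402/5, -581/3, -3040/7, …
ICs: h(0) = -2, h′(0) = -4, h′′(0) = -14.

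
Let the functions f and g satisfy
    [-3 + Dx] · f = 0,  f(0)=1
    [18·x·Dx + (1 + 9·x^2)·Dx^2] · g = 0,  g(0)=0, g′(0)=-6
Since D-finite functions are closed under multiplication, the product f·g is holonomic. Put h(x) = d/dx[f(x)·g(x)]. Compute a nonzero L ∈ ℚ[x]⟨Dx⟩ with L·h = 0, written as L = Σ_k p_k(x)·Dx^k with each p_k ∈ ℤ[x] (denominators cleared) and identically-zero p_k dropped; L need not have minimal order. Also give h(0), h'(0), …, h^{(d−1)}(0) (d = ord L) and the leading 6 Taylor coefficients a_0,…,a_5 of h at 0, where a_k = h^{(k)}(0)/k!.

L = (9 + 135·x - 243·x^2 + 243·x^3) + (-54·x + 108·x^2 - 162·x^3)·Dx + (-1 + 3·x - 9·x^2 + 27·x^3)·Dx^2  (order 2).
h: a_k = -6, -36, -27, 108, -729/4, -2673/2, …
ICs: h(0) = -6, h′(0) = -36.

f: a_k = 1, 3, 9/2, 9/2, 27/8, 81/40, …
g: a_k = 0, -6, 0, 18, 0, -486/5, …
f·g: L₀ = L_f ⊗_s L_g, ord ≤ 1·2.
Derive L from L₀ (diff closure).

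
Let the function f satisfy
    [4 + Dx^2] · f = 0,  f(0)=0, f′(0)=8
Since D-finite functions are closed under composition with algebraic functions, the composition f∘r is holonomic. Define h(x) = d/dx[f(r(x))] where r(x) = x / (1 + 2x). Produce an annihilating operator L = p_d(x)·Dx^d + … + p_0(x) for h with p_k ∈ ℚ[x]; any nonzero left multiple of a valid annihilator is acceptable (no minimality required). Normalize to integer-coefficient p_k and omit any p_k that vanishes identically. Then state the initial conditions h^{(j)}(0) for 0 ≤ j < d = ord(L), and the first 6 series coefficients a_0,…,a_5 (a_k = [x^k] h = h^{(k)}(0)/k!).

L = (28 + 96·x + 96·x^2) + (12 + 72·x + 144·x^2 + 96·x^3)·Dx + (1 + 8·x + 24·x^2 + 32·x^3 + 16·x^4)·Dx^2  (order 2).
h: a_k = 8, -32, 80, -128, 16/3, 960, …
ICs: h(0) = 8, h′(0) = -32.

f: a_k = 0, 8, 0, -16/3, 0, 16/15, …
f∘r: x↦r, Dx↦Dx/r' in L_f ⇒ L₀.
h=h₀': d/dx-closure on L₀ ⇒ L.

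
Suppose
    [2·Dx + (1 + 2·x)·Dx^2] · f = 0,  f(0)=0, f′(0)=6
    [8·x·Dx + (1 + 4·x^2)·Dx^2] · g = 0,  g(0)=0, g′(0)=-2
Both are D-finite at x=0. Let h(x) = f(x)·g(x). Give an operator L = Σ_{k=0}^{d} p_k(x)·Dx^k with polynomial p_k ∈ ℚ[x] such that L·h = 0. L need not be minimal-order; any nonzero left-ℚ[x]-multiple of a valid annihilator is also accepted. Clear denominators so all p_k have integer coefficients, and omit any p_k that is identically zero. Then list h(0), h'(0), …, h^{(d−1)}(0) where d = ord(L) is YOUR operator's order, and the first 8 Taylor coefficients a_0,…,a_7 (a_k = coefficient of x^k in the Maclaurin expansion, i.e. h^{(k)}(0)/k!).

f: a_k = 0, 6, -6, 8, -12, 96/5, -32, 384/7, …
g: a_k = 0, -2, 0, 8/3, 0, -32/5, 0, 128/7, …
h₀=f·g: eliminate ⇒ L₀, order ≤ 2·2.
L = (192 + 704·x + 2560·x^2 + 9984·x^3 + 15360·x^4 + 13312·x^5 + 4096·x^7)·Dx + (72 + 992·x + 4928·x^2 + 15488·x^3 + 34816·x^4 + 47616·x^5 + 35840·x^6 + 6144·x^7 + 14336·x^8)·Dx^2 + (24 + 256·x + 1536·x^2 + 4992·x^3 + 11520·x^4 + 19968·x^5 + 24576·x^6 + 18432·x^7 + 6144·x^8 + 8192·x^9)·Dx^3 + (5 + 36·x + 148·x^2 + 448·x^3 + 1056·x^4 + 1920·x^5 + 2688·x^6 + 3072·x^7 + 2304·x^8 + 1024·x^9 + 1024·x^10)·Dx^4  (order 4).
h: a_k = 0, 0, -12, 12, 0, 8, -832/15, 352/5, …
ICs: h(0) = 0, h′(0) = 0, h′′(0) = -24, h′′′(0) = 72.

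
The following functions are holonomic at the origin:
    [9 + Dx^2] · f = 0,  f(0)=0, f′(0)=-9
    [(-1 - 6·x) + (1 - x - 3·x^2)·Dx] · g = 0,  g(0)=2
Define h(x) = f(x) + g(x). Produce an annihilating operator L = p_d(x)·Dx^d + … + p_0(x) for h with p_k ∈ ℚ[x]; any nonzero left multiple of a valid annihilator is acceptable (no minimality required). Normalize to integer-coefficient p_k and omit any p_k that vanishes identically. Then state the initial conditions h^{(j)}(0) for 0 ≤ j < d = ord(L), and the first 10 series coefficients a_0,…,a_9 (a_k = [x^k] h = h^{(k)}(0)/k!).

f: a_k = 0, -9, 0, 27/2, 0, -243/40, 0, 729/560, 0, -729/4480, …
g: a_k = 2, 2, 8, 14, 38, 80, 194, 434, 1016, 2318, …
h₀=f+g: left-lcm gives L₀, ord ≤ 3.
L = (-459 - 2916·x - 1539·x^2 - 3888·x^3 - 3645·x^4 - 4374·x^5) + (153 - 153·x - 378·x^2 + 405·x^3 - 2187·x^5 - 2187·x^6)·Dx + (-51 - 324·x - 171·x^2 - 432·x^3 - 405·x^4 - 486·x^5)·Dx^2 + (17 - 17·x - 42·x^2 + 45·x^3 - 243·x^5 - 243·x^6)·Dx^3  (order 3).
h: a_k = 2, -7, 8, 55/2, 38, 2957/40, 194, 243769/560, 1016, 10383911/4480, …
ICs: h(0) = 2, h′(0) = -7, h′′(0) = 16.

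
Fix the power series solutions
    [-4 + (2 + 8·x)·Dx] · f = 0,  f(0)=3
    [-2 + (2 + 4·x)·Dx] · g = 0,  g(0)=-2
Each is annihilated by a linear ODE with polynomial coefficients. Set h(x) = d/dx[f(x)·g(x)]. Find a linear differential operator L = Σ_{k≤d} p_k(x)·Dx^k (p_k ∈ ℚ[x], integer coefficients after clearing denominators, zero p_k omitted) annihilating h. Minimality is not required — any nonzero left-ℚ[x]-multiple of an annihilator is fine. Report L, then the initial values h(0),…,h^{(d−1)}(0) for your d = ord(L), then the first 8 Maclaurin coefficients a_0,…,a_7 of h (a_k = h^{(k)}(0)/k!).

L = -1 + (-3 - 26·x - 72·x^2 - 64·x^3)·Dx  (order 1).
h: a_k = -18, 6, -27, 111, -1755/4, 6813/4, -52479/8, 201543/8, …
ICs: h(0) = -18.

f: a_k = 3, 6, -6, 12, -30, 84, -252, 792, …
g: a_k = -2, -2, 1, -1, 5/4, -7/4, 21/8, -33/8, …
Product ⇒ symmetric product L₀, ord ≤ 1.
Differentiate: ansatz ord ≤ ord L₀ ⇒ L.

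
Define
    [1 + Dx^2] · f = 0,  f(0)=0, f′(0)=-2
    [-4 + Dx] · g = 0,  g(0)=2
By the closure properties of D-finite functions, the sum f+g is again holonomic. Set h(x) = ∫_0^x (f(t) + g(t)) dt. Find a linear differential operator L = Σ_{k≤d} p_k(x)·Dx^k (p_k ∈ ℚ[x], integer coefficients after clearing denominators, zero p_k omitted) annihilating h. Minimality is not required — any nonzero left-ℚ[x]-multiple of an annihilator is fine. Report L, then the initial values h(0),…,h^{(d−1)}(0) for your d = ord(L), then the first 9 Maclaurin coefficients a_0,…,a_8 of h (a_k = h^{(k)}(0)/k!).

f: a_k = 0, -2, 0, 1/3, 0, -1/60, 0, 1/2520, 0, …
g: a_k = 2, 8, 16, 64/3, 64/3, 256/15, 512/45, 2048/315, 1024/315, …
L₀ := lclm(L_f,L_g); ord L₀ ≤ 2+1.
h=∫h₀ ⇒ L = L₀·Dx.
L = -4·Dx + Dx^2 - 4·Dx^3 + Dx^4  (order 4).
h: a_k = 0, 2, 3, 16/3, 65/12, 64/15, 341/120, 512/315, 3277/4032, …
ICs: h(0) = 0, h′(0) = 2, h′′(0) = 6, h′′′(0) = 32.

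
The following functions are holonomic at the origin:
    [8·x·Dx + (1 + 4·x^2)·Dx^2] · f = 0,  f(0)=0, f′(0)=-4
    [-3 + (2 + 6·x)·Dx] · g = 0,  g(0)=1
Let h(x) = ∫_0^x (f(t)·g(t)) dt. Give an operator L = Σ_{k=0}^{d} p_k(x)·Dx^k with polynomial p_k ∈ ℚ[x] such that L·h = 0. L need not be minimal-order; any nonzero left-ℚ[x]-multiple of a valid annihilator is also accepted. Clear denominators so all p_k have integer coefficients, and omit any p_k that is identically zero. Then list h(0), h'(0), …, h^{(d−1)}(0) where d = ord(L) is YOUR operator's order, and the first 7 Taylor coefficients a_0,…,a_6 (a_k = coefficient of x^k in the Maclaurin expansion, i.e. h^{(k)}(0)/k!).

f: a_k = 0, -4, 0, 16/3, 0, -64/5, 0, …
g: a_k = 1, 3/2, -9/8, 27/16, -405/128, 1701/256, -15309/1024, …
Sym-product of L_f,L_g gives L₀ (≤ ord 2).
h=∫h₀ ⇒ L = L₀·Dx.
L = (27 - 48·x - 36·x^2)·Dx + (-12 - 4·x + 144·x^2 + 144·x^3)·Dx^2 + (4 + 24·x + 52·x^2 + 96·x^3 + 144·x^4)·Dx^3  (order 3).
h: a_k = 0, 0, -2, -2, 59/24, 1/4, -983/960, …
ICs: h(0) = 0, h′(0) = 0, h′′(0) = -4.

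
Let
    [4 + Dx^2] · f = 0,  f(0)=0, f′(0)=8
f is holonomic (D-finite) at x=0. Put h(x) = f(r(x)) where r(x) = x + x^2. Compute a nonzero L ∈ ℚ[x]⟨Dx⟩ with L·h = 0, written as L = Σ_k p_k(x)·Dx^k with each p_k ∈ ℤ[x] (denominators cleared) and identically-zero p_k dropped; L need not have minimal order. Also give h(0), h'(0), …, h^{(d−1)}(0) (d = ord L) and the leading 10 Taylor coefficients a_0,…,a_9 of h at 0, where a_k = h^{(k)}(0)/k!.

L = (4 + 24·x + 48·x^2 + 32·x^3) - 2·Dx + (1 + 2·x)·Dx^2  (order 2).
h: a_k = 0, 8, 8, -16/3, -16, -224/15, 0, 3328/315, 448/45, 9088/2835, …
ICs: h(0) = 0, h′(0) = 8.

f: a_k = 0, 8, 0, -16/3, 0, 16/15, 0, -32/315, 0, 16/2835, …
Substitute x→r, Dx→(1/r')Dx; clear ⇒ L₀.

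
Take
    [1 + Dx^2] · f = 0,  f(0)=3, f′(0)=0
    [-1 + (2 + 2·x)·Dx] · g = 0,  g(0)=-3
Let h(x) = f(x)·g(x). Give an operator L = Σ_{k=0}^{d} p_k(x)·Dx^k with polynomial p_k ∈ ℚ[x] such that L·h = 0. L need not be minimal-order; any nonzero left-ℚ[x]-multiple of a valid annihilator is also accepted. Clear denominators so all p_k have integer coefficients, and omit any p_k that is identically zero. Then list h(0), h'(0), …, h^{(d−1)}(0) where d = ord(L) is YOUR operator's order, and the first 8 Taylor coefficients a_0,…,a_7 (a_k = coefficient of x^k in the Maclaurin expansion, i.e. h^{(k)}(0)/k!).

L = (7 + 8·x + 4·x^2) + (-4 - 4·x)·Dx + (4 + 8·x + 4·x^2)·Dx^2  (order 2).
h: a_k = -9, -9/2, 45/8, 27/16, -75/128, -39/256, 349/5120, -401/10240, …
ICs: h(0) = -9, h′(0) = -9/2.

f: a_k = 3, 0, -3/2, 0, 1/8, 0, -1/240, 0, …
g: a_k = -3, -3/2, 3/8, -3/16, 15/128, -21/256, 63/1024, -99/2048, …
Sym-product of L_f,L_g gives L₀ (≤ ord 2).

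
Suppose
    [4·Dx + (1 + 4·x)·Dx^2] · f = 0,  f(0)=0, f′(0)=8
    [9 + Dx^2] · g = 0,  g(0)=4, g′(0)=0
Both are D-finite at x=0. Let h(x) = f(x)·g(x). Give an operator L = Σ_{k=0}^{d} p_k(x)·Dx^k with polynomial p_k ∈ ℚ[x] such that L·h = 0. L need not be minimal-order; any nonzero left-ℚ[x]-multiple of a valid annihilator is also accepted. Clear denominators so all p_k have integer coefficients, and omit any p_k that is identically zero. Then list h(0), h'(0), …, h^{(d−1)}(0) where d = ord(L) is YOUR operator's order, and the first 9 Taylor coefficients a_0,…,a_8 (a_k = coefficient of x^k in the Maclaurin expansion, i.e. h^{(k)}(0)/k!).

f: a_k = 0, 8, -16, 128/3, -128, 2048/5, -4096/3, 32768/7, -16384, …
g: a_k = 4, 0, -18, 0, 27/2, 0, -81/20, 0, 729/1120, …
h₀=f·g: eliminate ⇒ L₀, order ≤ 2·2.
L = (-2043 - 1296·x + 44064·x^2 + 186624·x^3 + 186624·x^4) + (72 + 5472·x + 31104·x^2 + 41472·x^3)·Dx + (-182 + 864·x + 12096·x^2 + 41472·x^3 + 41472·x^4)·Dx^2 + (8 + 608·x + 3456·x^2 + 4608·x^3)·Dx^3 + (5 + 112·x + 800·x^2 + 2304·x^3 + 2304·x^4)·Dx^4  (order 4).
h: a_k = 0, 32, -64, 80/3, -224, 4892/5, -10120/3, 416338/35, -213116/5, …
ICs: h(0) = 0, h′(0) = 32, h′′(0) = -128, h′′′(0) = 160.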